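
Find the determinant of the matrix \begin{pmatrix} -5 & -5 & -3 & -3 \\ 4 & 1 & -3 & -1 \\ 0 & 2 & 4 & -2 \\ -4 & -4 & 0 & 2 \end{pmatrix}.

180

Expand along row 3 (it has 1 zero):
  − (2) · M_32   where M_32 = det([-5 -3 -3; 4 -3 -1; -4 0 2]) = 78
  + (4) · M_33   where M_33 = det([-5 -5 -3; 4 1 -1; -4 -4 2]) = 66
  − (-2) · M_34   where M_34 = det([-5 -5 -3; 4 1 -3; -4 -4 0]) = 36
det = (-1)·(2)·(78) + (+1)·(4)·(66) + (-1)·(-2)·(36) = 180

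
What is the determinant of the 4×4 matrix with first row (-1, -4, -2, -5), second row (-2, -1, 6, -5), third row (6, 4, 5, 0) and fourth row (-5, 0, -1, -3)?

Expand along row 3 (it has 1 zero):
  + (6) · M_31   where M_31 = det([-4 -2 -5; -1 6 -5; 0 -1 -3]) = 93
  − (4) · M_32   where M_32 = det([-1 -2 -5; -2 6 -5; -5 -1 -3]) = -175
  + (5) · M_33   where M_33 = det([-1 -4 -5; -2 -1 -5; -5 0 -3]) = -54
det = (+1)·(6)·(93) + (-1)·(4)·(-175) + (+1)·(5)·(-54) = 988

The determinant is 988.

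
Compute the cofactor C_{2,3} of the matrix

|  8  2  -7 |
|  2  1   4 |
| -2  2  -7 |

-20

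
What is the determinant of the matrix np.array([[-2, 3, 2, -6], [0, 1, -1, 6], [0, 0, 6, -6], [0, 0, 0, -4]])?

48

The matrix is upper triangular, so the determinant is the product of the diagonal entries:
det = (-2) · (1) · (6) · (-4) = 48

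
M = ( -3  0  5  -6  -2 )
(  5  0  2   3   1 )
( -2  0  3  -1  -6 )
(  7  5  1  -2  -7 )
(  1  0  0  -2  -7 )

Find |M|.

Expand along column 2 (it has 4 zeros):
  + (5) · M_42   where M_42 = det([-3 5 -6 -2; 5 2 3 1; -2 3 -1 -6; 1 0 -2 -7]) = 1049
det = (+1)·(5)·(1049) = 5245

|M| = 5245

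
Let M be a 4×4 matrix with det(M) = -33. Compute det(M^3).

det(M^3) = (det M)^3 = (-33)^3 = -35937

-35937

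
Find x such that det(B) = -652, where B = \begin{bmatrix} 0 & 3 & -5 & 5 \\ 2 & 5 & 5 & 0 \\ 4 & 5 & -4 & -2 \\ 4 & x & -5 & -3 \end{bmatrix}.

8

Expanding along the column containing x, det(B) is linear in x: det(B) = (-160)·x + (628).
Set (-160)·x + (628) = -652  ⇒  (-160)·x = -1280  ⇒  x = 8.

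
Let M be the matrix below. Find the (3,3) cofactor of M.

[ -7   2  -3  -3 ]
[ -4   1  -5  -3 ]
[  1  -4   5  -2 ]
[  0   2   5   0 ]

Delete row 3 and column 3; the remaining 3×3 submatrix is [-7 2 -3; -4 1 -3; 0 2 0].
Its determinant is -18.
The cofactor carries sign (−1)^(3+3) = +1, so C_{3,3} = +(-18) = -18.

The cofactor is -18.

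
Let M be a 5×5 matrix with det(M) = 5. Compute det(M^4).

The determinant is 625.

det(M^4) = (det M)^4 = (5)^4 = 625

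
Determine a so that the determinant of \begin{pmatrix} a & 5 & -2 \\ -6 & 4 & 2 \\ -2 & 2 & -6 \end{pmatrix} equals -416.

Expanding along the row containing a, det(B) is linear in a: det(B) = (-28)·a + (-192).
Set (-28)·a + (-192) = -416  ⇒  (-28)·a = -224  ⇒  a = 8.

a = 8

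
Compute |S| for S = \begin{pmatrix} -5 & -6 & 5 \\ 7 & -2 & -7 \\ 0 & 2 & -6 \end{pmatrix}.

|S| = -312

Expand along row 3:
  − 2 · |-5 5; 7 -7| = −2·(35 − 35) = 0
  + (-6) · |-5 -6; 7 -2| = (-6)·(10 − (-42)) = -312
Sum: (0) + (-312) = -312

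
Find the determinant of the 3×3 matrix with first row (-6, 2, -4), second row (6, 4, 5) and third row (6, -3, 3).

Expand along row 1:
  + (-6) · |4 5; -3 3| = (-6)·(12 − (-15)) = -162
  − 2 · |6 5; 6 3| = −2·(18 − 30) = 24
  + (-4) · |6 4; 6 -3| = (-4)·(-18 − 24) = 168
Sum: (-162) + (24) + (168) = 30

The determinant is 30.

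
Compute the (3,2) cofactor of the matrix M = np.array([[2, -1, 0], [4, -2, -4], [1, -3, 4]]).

8

Delete row 3 and column 2; the remaining 2×2 submatrix is [2 0; 4 -4].
Its determinant is 2·(-4) − 0·4 = -8.
The cofactor carries sign (−1)^(3+2) = −1, so C_{3,2} = −(-8) = 8.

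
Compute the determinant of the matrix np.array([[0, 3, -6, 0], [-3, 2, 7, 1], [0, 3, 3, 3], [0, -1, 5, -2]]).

-243

Expand along column 1 (it has 3 zeros):
  − (-3) · M_21   where M_21 = det([3 -6 0; 3 3 3; -1 5 -2]) = -81
det = (-1)·(-3)·(-81) = -243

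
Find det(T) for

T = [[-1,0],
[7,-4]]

det(T) = (-1)·(-4) − 0·7 = 4 − 0 = 4

det(T) = 4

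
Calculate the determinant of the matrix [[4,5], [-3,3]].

27

det = 4·3 − 5·(-3) = 12 − (-15) = 27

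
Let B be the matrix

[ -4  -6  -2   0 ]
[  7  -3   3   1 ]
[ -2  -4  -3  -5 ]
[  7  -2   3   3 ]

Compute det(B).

Expand along row 1 (it has 1 zero):
  + (-4) · M_11   where M_11 = det([-3 3 1; -4 -3 -5; -2 3 3]) = 30
  − (-6) · M_12   where M_12 = det([7 3 1; -2 -3 -5; 7 3 3]) = -30
  + (-2) · M_13   where M_13 = det([7 -3 1; -2 -4 -5; 7 -2 3]) = -35
det = (+1)·(-4)·(30) + (-1)·(-6)·(-30) + (+1)·(-2)·(-35) = -230

The determinant is -230.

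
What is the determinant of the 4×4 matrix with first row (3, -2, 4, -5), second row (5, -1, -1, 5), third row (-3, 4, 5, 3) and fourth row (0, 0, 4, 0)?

376

Expand along row 4 (it has 3 zeros):
  − (4) · M_43   where M_43 = det([3 -2 -5; 5 -1 5; -3 4 3]) = -94
det = (-1)·(4)·(-94) = 376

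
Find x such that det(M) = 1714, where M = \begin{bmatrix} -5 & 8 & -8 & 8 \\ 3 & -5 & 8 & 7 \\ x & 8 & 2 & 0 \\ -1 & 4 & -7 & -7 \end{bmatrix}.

0

Expanding along the column containing x, det(M) is linear in x: det(M) = (24)·x + (1714).
Set (24)·x + (1714) = 1714  ⇒  (24)·x = 0  ⇒  x = 0.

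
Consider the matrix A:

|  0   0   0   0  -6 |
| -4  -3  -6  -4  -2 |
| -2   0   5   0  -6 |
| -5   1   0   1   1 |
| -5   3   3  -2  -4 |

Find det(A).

The determinant is 3546.

Expand along row 1 (it has 4 zeros):
  + (-6) · M_15   where M_15 = det([-4 -3 -6 -4; -2 0 5 0; -5 1 0 1; -5 3 3 -2]) = -591
det = (+1)·(-6)·(-591) = 3546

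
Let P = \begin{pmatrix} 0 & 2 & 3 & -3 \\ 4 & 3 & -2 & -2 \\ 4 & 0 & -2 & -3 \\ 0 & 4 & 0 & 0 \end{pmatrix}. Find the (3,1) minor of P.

-48

Delete row 3 and column 1; the remaining 3×3 submatrix is [2 3 -3; 3 -2 -2; 4 0 0].
Its determinant is -48.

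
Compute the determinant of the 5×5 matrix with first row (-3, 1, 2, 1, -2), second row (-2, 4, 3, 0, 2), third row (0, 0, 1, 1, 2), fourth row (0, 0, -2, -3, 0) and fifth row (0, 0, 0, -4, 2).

-140

The matrix is block upper-triangular with a 2×2 block and a 3×3 block on the diagonal, so its determinant equals the product of the determinants of the diagonal blocks.
det of the 2×2 block = -10
det of the 3×3 block = 14
det = (-10)·(14) = -140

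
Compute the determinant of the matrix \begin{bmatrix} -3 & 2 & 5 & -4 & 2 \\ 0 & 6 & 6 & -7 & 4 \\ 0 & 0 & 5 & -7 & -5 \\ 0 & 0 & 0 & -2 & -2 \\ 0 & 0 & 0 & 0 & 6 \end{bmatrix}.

The matrix is upper triangular, so the determinant is the product of the diagonal entries:
det = (-3) · (6) · (5) · (-2) · (6) = 1080

1080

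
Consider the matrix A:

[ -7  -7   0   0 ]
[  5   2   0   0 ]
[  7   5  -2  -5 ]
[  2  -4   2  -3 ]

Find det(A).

|A| = 336

A is block lower-triangular with a 2×2 block and a 2×2 block on the diagonal, so its determinant equals the product of the determinants of the diagonal blocks.
det of the 2×2 block = 21
det of the 2×2 block = 16
det = (21)·(16) = 336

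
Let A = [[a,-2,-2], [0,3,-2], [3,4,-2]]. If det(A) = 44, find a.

7

Expanding along the column containing a, det(A) is linear in a: det(A) = (2)·a + (30).
Set (2)·a + (30) = 44  ⇒  (2)·a = 14  ⇒  a = 7.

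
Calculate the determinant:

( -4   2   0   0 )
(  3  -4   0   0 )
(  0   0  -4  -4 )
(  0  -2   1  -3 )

The matrix is block lower-triangular with a 2×2 block and a 2×2 block on the diagonal, so its determinant equals the product of the determinants of the diagonal blocks.
det of the 2×2 block = 10
det of the 2×2 block = 16
det = (10)·(16) = 160

The determinant is 160.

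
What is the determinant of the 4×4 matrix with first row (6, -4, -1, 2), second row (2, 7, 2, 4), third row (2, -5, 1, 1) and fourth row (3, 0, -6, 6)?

1041

Expand along row 4 (it has 1 zero):
  − (3) · M_41   where M_41 = det([-4 -1 2; 7 2 4; -5 1 1]) = 69
  − (-6) · M_43   where M_43 = det([6 -4 2; 2 7 4; 2 -5 1]) = 90
  + (6) · M_44   where M_44 = det([6 -4 -1; 2 7 2; 2 -5 1]) = 118
det = (-1)·(3)·(69) + (-1)·(-6)·(90) + (+1)·(6)·(118) = 1041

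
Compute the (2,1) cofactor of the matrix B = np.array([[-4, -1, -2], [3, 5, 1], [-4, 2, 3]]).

-1

Delete row 2 and column 1; the remaining 2×2 submatrix is [-1 -2; 2 3].
Its determinant is (-1)·3 − (-2)·2 = 1.
The cofactor carries sign (−1)^(2+1) = −1, so C_{2,1} = −(1) = -1.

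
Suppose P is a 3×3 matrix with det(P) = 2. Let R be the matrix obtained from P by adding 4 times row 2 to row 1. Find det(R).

2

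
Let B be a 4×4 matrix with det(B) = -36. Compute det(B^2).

The determinant is 1296.

det(B^2) = (det B)^2 = (-36)^2 = 1296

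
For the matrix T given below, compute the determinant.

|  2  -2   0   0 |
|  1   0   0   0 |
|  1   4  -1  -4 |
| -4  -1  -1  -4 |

det(T) = 0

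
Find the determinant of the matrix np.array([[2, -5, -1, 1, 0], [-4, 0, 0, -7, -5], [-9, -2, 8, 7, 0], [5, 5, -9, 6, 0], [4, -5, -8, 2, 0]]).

-12870

Expand along column 5 (it has 4 zeros):
  − (-5) · M_25   where M_25 = det([2 -5 -1 1; -9 -2 8 7; 5 5 -9 6; 4 -5 -8 2]) = -2574
det = (-1)·(-5)·(-2574) = -12870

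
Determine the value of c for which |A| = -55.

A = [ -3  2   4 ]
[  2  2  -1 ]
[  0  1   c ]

Expanding along the row containing c, det(A) is linear in c: det(A) = (-10)·c + (5).
Set (-10)·c + (5) = -55  ⇒  (-10)·c = -60  ⇒  c = 6.

6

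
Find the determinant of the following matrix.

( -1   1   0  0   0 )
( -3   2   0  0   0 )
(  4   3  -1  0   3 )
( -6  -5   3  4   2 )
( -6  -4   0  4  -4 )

The matrix is block lower-triangular with a 2×2 block and a 3×3 block on the diagonal, so its determinant equals the product of the determinants of the diagonal blocks.
det of the 2×2 block = 1
det of the 3×3 block = 60
det = (1)·(60) = 60

60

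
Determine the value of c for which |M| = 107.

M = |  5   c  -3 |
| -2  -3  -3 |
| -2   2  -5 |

7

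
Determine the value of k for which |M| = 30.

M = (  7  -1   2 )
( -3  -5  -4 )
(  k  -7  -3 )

k = 5

Expanding along the row containing k, det(M) is linear in k: det(M) = (14)·k + (-40).
Set (14)·k + (-40) = 30  ⇒  (14)·k = 70  ⇒  k = 5.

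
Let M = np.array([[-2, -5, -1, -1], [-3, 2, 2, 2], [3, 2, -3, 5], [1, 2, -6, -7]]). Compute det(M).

The determinant is -1007.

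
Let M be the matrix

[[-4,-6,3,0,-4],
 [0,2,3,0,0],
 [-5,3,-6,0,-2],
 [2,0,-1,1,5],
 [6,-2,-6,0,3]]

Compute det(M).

Expand along column 4 (it has 4 zeros):
  + (1) · M_44   where M_44 = det([-4 -6 3 -4; 0 2 3 0; -5 3 -6 -2; 6 -2 -6 3]) = -252
det = (+1)·(1)·(-252) = -252

The determinant is -252.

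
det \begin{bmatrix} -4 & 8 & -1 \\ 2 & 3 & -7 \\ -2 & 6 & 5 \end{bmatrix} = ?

-214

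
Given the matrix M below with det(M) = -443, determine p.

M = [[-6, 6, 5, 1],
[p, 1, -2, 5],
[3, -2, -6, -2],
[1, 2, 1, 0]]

p = 2

Expanding along the row containing p, det(M) is linear in p: det(M) = (-2)·p + (-439).
Set (-2)·p + (-439) = -443  ⇒  (-2)·p = -4  ⇒  p = 2.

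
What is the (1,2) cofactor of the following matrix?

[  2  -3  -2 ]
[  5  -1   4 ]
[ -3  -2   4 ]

Delete row 1 and column 2; the remaining 2×2 submatrix is [5 4; -3 4].
Its determinant is 5·4 − 4·(-3) = 32.
The cofactor carries sign (−1)^(1+2) = −1, so C_{1,2} = −(32) = -32.

-32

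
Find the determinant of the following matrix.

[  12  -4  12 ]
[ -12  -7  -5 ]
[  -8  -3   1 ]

-712

Expand along column 1:
  + 12 · |-7 -5; -3 1| = 12·(-7 − 15) = -264
  − (-12) · |-4 12; -3 1| = −(-12)·(-4 − (-36)) = 384
  + (-8) · |-4 12; -7 -5| = (-8)·(20 − (-84)) = -832
Sum: (-264) + (384) + (-832) = -712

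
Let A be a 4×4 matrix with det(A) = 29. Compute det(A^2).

841

det(A^2) = (det A)^2 = (29)^2 = 841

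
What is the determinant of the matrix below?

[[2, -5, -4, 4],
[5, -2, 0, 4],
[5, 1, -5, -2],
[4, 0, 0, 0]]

Expand along row 4 (it has 3 zeros):
  − (4) · M_41   where M_41 = det([-5 -4 4; -2 0 4; 1 -5 -2]) = -60
det = (-1)·(4)·(-60) = 240

240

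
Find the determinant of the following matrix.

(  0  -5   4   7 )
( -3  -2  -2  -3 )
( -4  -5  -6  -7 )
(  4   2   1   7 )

Expand along row 1 (it has 1 zero):
  − (-5) · M_12   where M_12 = det([-3 -2 -3; -4 -6 -7; 4 1 7]) = 45
  + (4) · M_13   where M_13 = det([-3 -2 -3; -4 -5 -7; 4 2 7]) = 27
  − (7) · M_14   where M_14 = det([-3 -2 -2; -4 -5 -6; 4 2 1]) = -5
det = (-1)·(-5)·(45) + (+1)·(4)·(27) + (-1)·(7)·(-5) = 368

The determinant is 368.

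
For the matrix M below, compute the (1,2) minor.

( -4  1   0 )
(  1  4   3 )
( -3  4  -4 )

5

Delete row 1 and column 2; the remaining 2×2 submatrix is [1 3; -3 -4].
Its determinant is 1·(-4) − 3·(-3) = 5.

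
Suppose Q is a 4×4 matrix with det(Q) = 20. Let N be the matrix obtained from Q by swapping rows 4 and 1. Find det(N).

det(N) = -20

Swapping two rows multiplies the determinant by −1.
det(N) = (-1)·(20) = -20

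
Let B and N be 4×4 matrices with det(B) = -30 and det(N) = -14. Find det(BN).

det(BN) = det(B)·det(N) = (-30)·(-14) = 420

420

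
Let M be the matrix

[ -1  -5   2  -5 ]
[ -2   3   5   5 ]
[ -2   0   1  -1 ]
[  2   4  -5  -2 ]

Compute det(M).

|M| = -231

Expand along row 3 (it has 1 zero):
  + (-2) · M_31   where M_31 = det([-5 2 -5; 3 5 5; 4 -5 -2]) = 152
  + (1) · M_33   where M_33 = det([-1 -5 -5; -2 3 5; 2 4 -2]) = 66
  − (-1) · M_34   where M_34 = det([-1 -5 2; -2 3 5; 2 4 -5]) = 7
det = (+1)·(-2)·(152) + (+1)·(1)·(66) + (-1)·(-1)·(7) = -231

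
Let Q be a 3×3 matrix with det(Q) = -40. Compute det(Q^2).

det(Q^2) = (det Q)^2 = (-40)^2 = 1600

1600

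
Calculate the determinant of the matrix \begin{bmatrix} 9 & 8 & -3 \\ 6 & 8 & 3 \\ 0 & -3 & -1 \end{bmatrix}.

Expand along row 3:
  − (-3) · |9 -3; 6 3| = −(-3)·(27 − (-18)) = 135
  + (-1) · |9 8; 6 8| = (-1)·(72 − 48) = -24
Sum: (135) + (-24) = 111

111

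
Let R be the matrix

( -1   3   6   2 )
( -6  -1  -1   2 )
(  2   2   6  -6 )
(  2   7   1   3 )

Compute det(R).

-1446

Expand along row 1:
  + (-1) · M_11   where M_11 = det([-1 -1 2; 2 6 -6; 7 1 3]) = -56
  − (3) · M_12   where M_12 = det([-6 -1 2; 2 6 -6; 2 1 3]) = -146
  + (6) · M_13   where M_13 = det([-6 -1 2; 2 2 -6; 2 7 3]) = -250
  − (2) · M_14   where M_14 = det([-6 -1 -1; 2 2 6; 2 7 1]) = 220
det = (+1)·(-1)·(-56) + (-1)·(3)·(-146) + (+1)·(6)·(-250) + (-1)·(2)·(220) = -1446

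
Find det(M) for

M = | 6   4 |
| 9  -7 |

det(M) = -78

det(M) = 6·(-7) − 4·9 = -42 − 36 = -78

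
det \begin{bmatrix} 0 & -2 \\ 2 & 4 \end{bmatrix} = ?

det = 0·4 − (-2)·2 = 0 − (-4) = 4

The determinant is 4.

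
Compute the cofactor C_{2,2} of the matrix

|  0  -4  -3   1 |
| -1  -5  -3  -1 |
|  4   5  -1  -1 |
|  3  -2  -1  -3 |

Delete row 2 and column 2; the remaining 3×3 submatrix is [0 -3 1; 4 -1 -1; 3 -1 -3].
Its determinant is -28.
The cofactor carries sign (−1)^(2+2) = +1, so C_{2,2} = +(-28) = -28.

-28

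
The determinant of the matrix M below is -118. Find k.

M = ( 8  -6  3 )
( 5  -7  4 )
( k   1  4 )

k = -1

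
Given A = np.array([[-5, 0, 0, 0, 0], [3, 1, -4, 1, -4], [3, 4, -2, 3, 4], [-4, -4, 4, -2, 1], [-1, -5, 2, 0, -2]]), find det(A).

det(A) = 260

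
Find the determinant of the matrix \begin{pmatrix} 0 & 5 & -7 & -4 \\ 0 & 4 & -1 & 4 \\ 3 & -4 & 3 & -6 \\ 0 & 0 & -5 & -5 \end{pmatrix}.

The determinant is 195.

Expand along column 1 (it has 3 zeros):
  + (3) · M_31   where M_31 = det([5 -7 -4; 4 -1 4; 0 -5 -5]) = 65
det = (+1)·(3)·(65) = 195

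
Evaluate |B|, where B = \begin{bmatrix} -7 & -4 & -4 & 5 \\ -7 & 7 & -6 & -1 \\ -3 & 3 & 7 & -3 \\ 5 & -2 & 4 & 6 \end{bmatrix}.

Expand along row 1:
  + (-7) · M_11   where M_11 = det([7 -6 -1; 3 7 -3; -2 4 6]) = 424
  − (-4) · M_12   where M_12 = det([-7 -6 -1; -3 7 -3; 5 4 6]) = -349
  + (-4) · M_13   where M_13 = det([-7 7 -1; -3 3 -3; 5 -2 6]) = -54
  − (5) · M_14   where M_14 = det([-7 7 -6; -3 3 7; 5 -2 4]) = 201
det = (+1)·(-7)·(424) + (-1)·(-4)·(-349) + (+1)·(-4)·(-54) + (-1)·(5)·(201) = -5153

The determinant is -5153.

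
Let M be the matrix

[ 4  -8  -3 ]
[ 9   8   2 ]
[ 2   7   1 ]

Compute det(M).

|M| = -125

Expand along row 1:
  + 4 · |8 2; 7 1| = 4·(8 − 14) = -24
  − (-8) · |9 2; 2 1| = −(-8)·(9 − 4) = 40
  + (-3) · |9 8; 2 7| = (-3)·(63 − 16) = -141
Sum: (-24) + (40) + (-141) = -125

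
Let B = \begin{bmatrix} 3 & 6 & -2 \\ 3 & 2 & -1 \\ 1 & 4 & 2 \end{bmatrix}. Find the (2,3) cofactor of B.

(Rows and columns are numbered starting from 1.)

The cofactor is -6.

Delete row 2 and column 3; the remaining 2×2 submatrix is [3 6; 1 4].
Its determinant is 3·4 − 6·1 = 6.
The cofactor carries sign (−1)^(2+3) = −1, so C_{2,3} = −(6) = -6.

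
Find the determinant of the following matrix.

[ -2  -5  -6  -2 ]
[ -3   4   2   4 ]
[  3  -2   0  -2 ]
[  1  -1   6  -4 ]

Expand along row 3 (it has 1 zero):
  + (3) · M_31   where M_31 = det([-5 -6 -2; 4 2 4; -1 6 -4]) = 36
  − (-2) · M_32   where M_32 = det([-2 -6 -2; -3 2 4; 1 6 -4]) = 152
  − (-2) · M_34   where M_34 = det([-2 -5 -6; -3 4 2; 1 -1 6]) = -146
det = (+1)·(3)·(36) + (-1)·(-2)·(152) + (-1)·(-2)·(-146) = 120

120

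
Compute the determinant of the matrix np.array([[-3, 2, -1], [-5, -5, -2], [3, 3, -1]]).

-55

Expand along column 1:
  + (-3) · |-5 -2; 3 -1| = (-3)·(5 − (-6)) = -33
  − (-5) · |2 -1; 3 -1| = −(-5)·(-2 − (-3)) = 5
  + 3 · |2 -1; -5 -2| = 3·(-4 − 5) = -27
Sum: (-33) + (5) + (-27) = -55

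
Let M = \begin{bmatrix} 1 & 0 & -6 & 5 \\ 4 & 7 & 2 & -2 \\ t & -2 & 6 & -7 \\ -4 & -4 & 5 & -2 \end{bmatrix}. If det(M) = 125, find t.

Expanding along the column containing t, det(M) is linear in t: det(M) = (83)·t + (125).
Set (83)·t + (125) = 125  ⇒  (83)·t = 0  ⇒  t = 0.

0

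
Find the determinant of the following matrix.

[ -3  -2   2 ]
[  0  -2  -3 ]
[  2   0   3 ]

The determinant is 38.

Expand along row 2:
  + (-2) · |-3 2; 2 3| = (-2)·(-9 − 4) = 26
  − (-3) · |-3 -2; 2 0| = −(-3)·(0 − (-4)) = 12
Sum: (26) + (12) = 38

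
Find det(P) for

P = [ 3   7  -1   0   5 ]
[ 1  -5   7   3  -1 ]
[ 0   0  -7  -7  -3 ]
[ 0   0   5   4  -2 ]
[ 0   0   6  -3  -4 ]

det(P) = -4730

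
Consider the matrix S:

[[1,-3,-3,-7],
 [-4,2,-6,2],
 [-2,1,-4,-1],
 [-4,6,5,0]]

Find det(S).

Expand along row 4 (it has 1 zero):
  − (-4) · M_41   where M_41 = det([-3 -3 -7; 2 -6 2; 1 -4 -1]) = -40
  + (6) · M_42   where M_42 = det([1 -3 -7; -4 -6 2; -2 -4 -1]) = 10
  − (5) · M_43   where M_43 = det([1 -3 -7; -4 2 2; -2 1 -1]) = 20
det = (-1)·(-4)·(-40) + (+1)·(6)·(10) + (-1)·(5)·(20) = -200

-200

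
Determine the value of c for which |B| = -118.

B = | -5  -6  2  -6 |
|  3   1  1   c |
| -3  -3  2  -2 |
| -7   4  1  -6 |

Expanding along the row containing c, det(B) is linear in c: det(B) = (55)·c + (-338).
Set (55)·c + (-338) = -118  ⇒  (55)·c = 220  ⇒  c = 4.

c = 4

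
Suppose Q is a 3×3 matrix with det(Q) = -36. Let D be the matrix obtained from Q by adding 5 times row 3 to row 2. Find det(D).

Adding a multiple of one row to another leaves the determinant unchanged.
det(D) = (1)·(-36) = -36

det(D) = -36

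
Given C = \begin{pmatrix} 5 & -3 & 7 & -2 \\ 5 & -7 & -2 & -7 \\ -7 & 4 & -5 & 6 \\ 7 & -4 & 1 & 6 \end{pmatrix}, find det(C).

Expand along row 1:
  + (5) · M_11   where M_11 = det([-7 -2 -7; 4 -5 6; -4 1 6]) = 460
  − (-3) · M_12   where M_12 = det([5 -2 -7; -7 -5 6; 7 1 6]) = -544
  + (7) · M_13   where M_13 = det([5 -7 -7; -7 4 6; 7 -4 6]) = -348
  − (-2) · M_14   where M_14 = det([5 -7 -2; -7 4 -5; 7 -4 1]) = 116
det = (+1)·(5)·(460) + (-1)·(-3)·(-544) + (+1)·(7)·(-348) + (-1)·(-2)·(116) = -1536

det(C) = -1536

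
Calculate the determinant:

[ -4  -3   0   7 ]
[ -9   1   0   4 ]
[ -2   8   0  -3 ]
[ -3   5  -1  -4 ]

Expand along column 3 (it has 3 zeros):
  − (-1) · M_43   where M_43 = det([-4 -3 7; -9 1 4; -2 8 -3]) = -245
det = (-1)·(-1)·(-245) = -245

The determinant is -245.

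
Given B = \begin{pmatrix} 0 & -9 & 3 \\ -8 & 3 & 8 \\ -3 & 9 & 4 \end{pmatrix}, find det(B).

|B| = -261

Expand along row 1:
  − (-9) · |-8 8; -3 4| = −(-9)·(-32 − (-24)) = -72
  + 3 · |-8 3; -3 9| = 3·(-72 − (-9)) = -189
Sum: (-72) + (-189) = -261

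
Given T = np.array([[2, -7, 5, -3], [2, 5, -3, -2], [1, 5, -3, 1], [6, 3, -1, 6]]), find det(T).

52

Expand along row 1:
  + (2) · M_11   where M_11 = det([5 -3 -2; 5 -3 1; 3 -1 6]) = -12
  − (-7) · M_12   where M_12 = det([2 -3 -2; 1 -3 1; 6 -1 6]) = -68
  + (5) · M_13   where M_13 = det([2 5 -2; 1 5 1; 6 3 6]) = 108
  − (-3) · M_14   where M_14 = det([2 5 -3; 1 5 -3; 6 3 -1]) = 4
det = (+1)·(2)·(-12) + (-1)·(-7)·(-68) + (+1)·(5)·(108) + (-1)·(-3)·(4) = 52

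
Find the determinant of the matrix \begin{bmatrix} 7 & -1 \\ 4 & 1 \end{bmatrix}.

det = 7·1 − (-1)·4 = 7 − (-4) = 11

The determinant is 11.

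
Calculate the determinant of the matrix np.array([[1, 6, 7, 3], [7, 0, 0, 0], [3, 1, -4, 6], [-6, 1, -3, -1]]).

Expand along row 2 (it has 3 zeros):
  − (7) · M_21   where M_21 = det([6 7 3; 1 -4 6; 1 -3 -1]) = 184
det = (-1)·(7)·(184) = -1288

-1288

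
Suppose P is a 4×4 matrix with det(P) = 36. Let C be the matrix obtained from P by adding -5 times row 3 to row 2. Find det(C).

|C| = 36

Adding a multiple of one row to another leaves the determinant unchanged.
det(C) = (1)·(36) = 36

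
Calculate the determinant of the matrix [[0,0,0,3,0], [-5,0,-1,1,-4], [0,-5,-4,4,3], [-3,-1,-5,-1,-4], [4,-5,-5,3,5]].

-27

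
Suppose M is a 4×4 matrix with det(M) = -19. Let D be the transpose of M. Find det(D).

det(D) = -19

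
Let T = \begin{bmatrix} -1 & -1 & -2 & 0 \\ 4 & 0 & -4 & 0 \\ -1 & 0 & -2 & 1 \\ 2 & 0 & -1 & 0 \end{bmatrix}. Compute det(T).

-4

Expand along column 2 (it has 3 zeros):
  − (-1) · M_12   where M_12 = det([4 -4 0; -1 -2 1; 2 -1 0]) = -4
det = (-1)·(-1)·(-4) = -4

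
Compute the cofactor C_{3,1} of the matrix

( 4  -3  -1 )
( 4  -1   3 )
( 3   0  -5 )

Delete row 3 and column 1; the remaining 2×2 submatrix is [-3 -1; -1 3].
Its determinant is (-3)·3 − (-1)·(-1) = -10.
The cofactor carries sign (−1)^(3+1) = +1, so C_{3,1} = +(-10) = -10.

The cofactor is -10.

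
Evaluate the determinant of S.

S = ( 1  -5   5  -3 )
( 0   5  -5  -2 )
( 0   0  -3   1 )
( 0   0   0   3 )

S is upper triangular, so det(S) is the product of the diagonal entries:
det = (1) · (5) · (-3) · (3) = -45

|S| = -45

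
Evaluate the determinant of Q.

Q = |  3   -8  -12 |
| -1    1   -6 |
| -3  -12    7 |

|Q| = -575

Expand along row 1:
  + 3 · |1 -6; -12 7| = 3·(7 − 72) = -195
  − (-8) · |-1 -6; -3 7| = −(-8)·(-7 − 18) = -200
  + (-12) · |-1 1; -3 -12| = (-12)·(12 − (-3)) = -180
Sum: (-195) + (-200) + (-180) = -575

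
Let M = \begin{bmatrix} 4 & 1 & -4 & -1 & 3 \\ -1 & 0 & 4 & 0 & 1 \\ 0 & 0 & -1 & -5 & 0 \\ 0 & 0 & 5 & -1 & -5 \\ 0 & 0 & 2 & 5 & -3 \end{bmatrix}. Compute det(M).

-53

M is block upper-triangular with a 2×2 block and a 3×3 block on the diagonal, so its determinant equals the product of the determinants of the diagonal blocks.
det of the 2×2 block = 1
det of the 3×3 block = -53
det = (1)·(-53) = -53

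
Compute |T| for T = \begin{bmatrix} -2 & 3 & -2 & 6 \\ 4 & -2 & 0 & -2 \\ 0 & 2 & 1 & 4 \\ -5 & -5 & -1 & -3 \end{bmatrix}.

-250

Expand along row 2 (it has 1 zero):
  − (4) · M_21   where M_21 = det([3 -2 6; 2 1 4; -5 -1 -3]) = 49
  + (-2) · M_22   where M_22 = det([-2 -2 6; 0 1 4; -5 -1 -3]) = 68
  + (-2) · M_24   where M_24 = det([-2 3 -2; 0 2 1; -5 -5 -1]) = -41
det = (-1)·(4)·(49) + (+1)·(-2)·(68) + (+1)·(-2)·(-41) = -250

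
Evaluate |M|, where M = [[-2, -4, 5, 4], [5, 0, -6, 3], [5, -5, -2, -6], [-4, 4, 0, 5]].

det(M) = -493

Expand along row 2 (it has 1 zero):
  − (5) · M_21   where M_21 = det([-4 5 4; -5 -2 -6; 4 0 5]) = 77
  − (-6) · M_23   where M_23 = det([-2 -4 4; 5 -5 -6; -4 4 5]) = 6
  + (3) · M_24   where M_24 = det([-2 -4 5; 5 -5 -2; -4 4 0]) = -48
det = (-1)·(5)·(77) + (-1)·(-6)·(6) + (+1)·(3)·(-48) = -493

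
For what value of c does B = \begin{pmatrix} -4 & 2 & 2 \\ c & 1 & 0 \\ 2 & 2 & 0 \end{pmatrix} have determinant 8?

c = 3

Expanding along the row containing c, det(B) is linear in c: det(B) = (4)·c + (-4).
Set (4)·c + (-4) = 8  ⇒  (4)·c = 12  ⇒  c = 3.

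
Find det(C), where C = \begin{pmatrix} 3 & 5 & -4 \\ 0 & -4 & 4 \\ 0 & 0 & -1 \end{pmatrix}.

C is upper triangular, so det(C) is the product of the diagonal entries:
det = (3) · (-4) · (-1) = 12

12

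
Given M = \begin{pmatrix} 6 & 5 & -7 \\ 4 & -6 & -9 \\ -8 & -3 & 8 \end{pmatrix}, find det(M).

Expand along row 1:
  + 6 · |-6 -9; -3 8| = 6·(-48 − 27) = -450
  − 5 · |4 -9; -8 8| = −5·(32 − 72) = 200
  + (-7) · |4 -6; -8 -3| = (-7)·(-12 − 48) = 420
Sum: (-450) + (200) + (420) = 170

|M| = 170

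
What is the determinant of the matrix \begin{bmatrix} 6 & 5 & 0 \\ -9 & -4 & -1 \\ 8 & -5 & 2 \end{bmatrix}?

-28

Expand along row 1:
  + 6 · |-4 -1; -5 2| = 6·(-8 − 5) = -78
  − 5 · |-9 -1; 8 2| = −5·(-18 − (-8)) = 50
Sum: (-78) + (50) = -28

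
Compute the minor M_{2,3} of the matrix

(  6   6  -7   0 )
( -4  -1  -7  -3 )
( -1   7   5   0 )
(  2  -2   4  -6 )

Delete row 2 and column 3; the remaining 3×3 submatrix is [6 6 0; -1 7 0; 2 -2 -6].
Its determinant is -288.

-288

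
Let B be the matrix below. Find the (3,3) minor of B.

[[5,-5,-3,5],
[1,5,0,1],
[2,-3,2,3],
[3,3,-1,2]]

-30

Delete row 3 and column 3; the remaining 3×3 submatrix is [5 -5 5; 1 5 1; 3 3 2].
Its determinant is -30.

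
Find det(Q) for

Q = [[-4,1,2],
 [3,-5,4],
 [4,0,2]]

Expand along column 2:
  − 1 · |3 4; 4 2| = −1·(6 − 16) = 10
  + (-5) · |-4 2; 4 2| = (-5)·(-8 − 8) = 80
Sum: (10) + (80) = 90

90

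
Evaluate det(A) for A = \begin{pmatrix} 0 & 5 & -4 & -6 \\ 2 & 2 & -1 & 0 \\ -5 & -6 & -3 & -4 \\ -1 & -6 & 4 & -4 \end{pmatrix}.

The determinant is -604.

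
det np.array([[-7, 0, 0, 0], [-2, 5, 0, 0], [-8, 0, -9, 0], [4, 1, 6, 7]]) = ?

The matrix is lower triangular, so the determinant is the product of the diagonal entries:
det = (-7) · (5) · (-9) · (7) = 2205

The determinant is 2205.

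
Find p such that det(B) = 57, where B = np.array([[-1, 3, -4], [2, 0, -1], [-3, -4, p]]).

-2

Expanding along the column containing p, det(B) is linear in p: det(B) = (-6)·p + (45).
Set (-6)·p + (45) = 57  ⇒  (-6)·p = 12  ⇒  p = -2.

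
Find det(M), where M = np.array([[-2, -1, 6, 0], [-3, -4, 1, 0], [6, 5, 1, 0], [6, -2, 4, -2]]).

The determinant is -126.

Expand along column 4 (it has 3 zeros):
  + (-2) · M_44   where M_44 = det([-2 -1 6; -3 -4 1; 6 5 1]) = 63
det = (+1)·(-2)·(63) = -126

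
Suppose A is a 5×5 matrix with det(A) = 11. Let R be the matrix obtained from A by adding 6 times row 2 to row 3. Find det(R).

Adding a multiple of one row to another leaves the determinant unchanged.
det(R) = (1)·(11) = 11

det(R) = 11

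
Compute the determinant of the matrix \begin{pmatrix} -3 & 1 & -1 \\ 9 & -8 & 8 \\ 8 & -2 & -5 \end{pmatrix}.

The determinant is -105.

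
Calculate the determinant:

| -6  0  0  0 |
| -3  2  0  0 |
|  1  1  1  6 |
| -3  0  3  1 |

204

The matrix is block lower-triangular with a 2×2 block and a 2×2 block on the diagonal, so its determinant equals the product of the determinants of the diagonal blocks.
det of the 2×2 block = -12
det of the 2×2 block = -17
det = (-12)·(-17) = 204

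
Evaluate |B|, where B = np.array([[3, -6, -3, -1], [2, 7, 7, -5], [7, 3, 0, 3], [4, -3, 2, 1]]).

|B| = -1739

Expand along row 3 (it has 1 zero):
  + (7) · M_31   where M_31 = det([-6 -3 -1; 7 7 -5; -3 2 1]) = -161
  − (3) · M_32   where M_32 = det([3 -3 -1; 2 7 -5; 4 2 1]) = 141
  − (3) · M_34   where M_34 = det([3 -6 -3; 2 7 7; 4 -3 2]) = 63
det = (+1)·(7)·(-161) + (-1)·(3)·(141) + (-1)·(3)·(63) = -1739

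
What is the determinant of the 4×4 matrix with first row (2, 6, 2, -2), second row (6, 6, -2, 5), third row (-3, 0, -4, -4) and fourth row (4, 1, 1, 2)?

-556

Expand along row 3 (it has 1 zero):
  + (-3) · M_31   where M_31 = det([6 2 -2; 6 -2 5; 1 1 2]) = -84
  + (-4) · M_33   where M_33 = det([2 6 -2; 6 6 5; 4 1 2]) = 98
  − (-4) · M_34   where M_34 = det([2 6 2; 6 6 -2; 4 1 1]) = -104
det = (+1)·(-3)·(-84) + (+1)·(-4)·(98) + (-1)·(-4)·(-104) = -556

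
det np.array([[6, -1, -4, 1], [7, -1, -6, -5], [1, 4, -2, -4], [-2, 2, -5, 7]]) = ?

1158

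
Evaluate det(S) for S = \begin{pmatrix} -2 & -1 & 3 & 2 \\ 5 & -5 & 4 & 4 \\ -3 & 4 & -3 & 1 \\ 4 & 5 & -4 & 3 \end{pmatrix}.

-307

Expand along row 1:
  + (-2) · M_11   where M_11 = det([-5 4 4; 4 -3 1; 5 -4 3]) = -7
  − (-1) · M_12   where M_12 = det([5 4 4; -3 -3 1; 4 -4 3]) = 123
  + (3) · M_13   where M_13 = det([5 -5 4; -3 4 1; 4 5 3]) = -154
  − (2) · M_14   where M_14 = det([5 -5 4; -3 4 -3; 4 5 -4]) = -9
det = (+1)·(-2)·(-7) + (-1)·(-1)·(123) + (+1)·(3)·(-154) + (-1)·(2)·(-9) = -307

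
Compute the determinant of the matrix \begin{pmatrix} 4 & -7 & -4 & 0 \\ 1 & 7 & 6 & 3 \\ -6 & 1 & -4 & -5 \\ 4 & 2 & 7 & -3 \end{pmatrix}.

Expand along row 1 (it has 1 zero):
  + (4) · M_11   where M_11 = det([7 6 3; 1 -4 -5; 2 7 -3]) = 332
  − (-7) · M_12   where M_12 = det([1 6 3; -6 -4 -5; 4 7 -3]) = -259
  + (-4) · M_13   where M_13 = det([1 7 3; -6 1 -5; 4 2 -3]) = -307
det = (+1)·(4)·(332) + (-1)·(-7)·(-259) + (+1)·(-4)·(-307) = 743

743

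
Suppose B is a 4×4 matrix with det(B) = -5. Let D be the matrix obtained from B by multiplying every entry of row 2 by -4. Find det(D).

The determinant is 20.

Scaling one row by -4 multiplies the determinant by -4.
det(D) = (-4)·(-5) = 20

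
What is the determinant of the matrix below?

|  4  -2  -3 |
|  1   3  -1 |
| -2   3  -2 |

The determinant is -47.

Expand along column 1:
  + 4 · |3 -1; 3 -2| = 4·(-6 − (-3)) = -12
  − 1 · |-2 -3; 3 -2| = −1·(4 − (-9)) = -13
  + (-2) · |-2 -3; 3 -1| = (-2)·(2 − (-9)) = -22
Sum: (-12) + (-13) + (-22) = -47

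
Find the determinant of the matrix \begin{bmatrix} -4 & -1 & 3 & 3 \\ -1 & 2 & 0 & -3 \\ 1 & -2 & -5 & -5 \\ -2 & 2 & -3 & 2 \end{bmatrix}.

Expand along row 2 (it has 1 zero):
  − (-1) · M_21   where M_21 = det([-1 3 3; -2 -5 -5; 2 -3 2]) = 55
  + (2) · M_22   where M_22 = det([-4 3 3; 1 -5 -5; -2 -3 2]) = 85
  + (-3) · M_24   where M_24 = det([-4 -1 3; 1 -2 -5; -2 2 -3]) = -83
det = (-1)·(-1)·(55) + (+1)·(2)·(85) + (+1)·(-3)·(-83) = 474

474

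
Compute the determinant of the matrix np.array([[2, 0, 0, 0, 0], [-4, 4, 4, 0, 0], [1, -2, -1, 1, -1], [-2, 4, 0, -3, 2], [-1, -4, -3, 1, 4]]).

The determinant is 40.

Expand along row 1 (it has 4 zeros):
  + (2) · M_11   where M_11 = det([4 4 0 0; -2 -1 1 -1; 4 0 -3 2; -4 -3 1 4]) = 20
det = (+1)·(2)·(20) = 40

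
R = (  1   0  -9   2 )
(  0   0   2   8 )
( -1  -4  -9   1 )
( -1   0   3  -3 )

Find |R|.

184

Expand along column 2 (it has 3 zeros):
  − (-4) · M_32   where M_32 = det([1 -9 2; 0 2 8; -1 3 -3]) = 46
det = (-1)·(-4)·(46) = 184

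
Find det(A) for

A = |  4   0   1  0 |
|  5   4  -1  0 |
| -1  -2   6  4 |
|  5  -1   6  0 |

Expand along column 4 (it has 3 zeros):
  − (4) · M_34   where M_34 = det([4 0 1; 5 4 -1; 5 -1 6]) = 67
det = (-1)·(4)·(67) = -268

|A| = -268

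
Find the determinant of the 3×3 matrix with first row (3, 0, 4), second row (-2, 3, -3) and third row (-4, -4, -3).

17

Expand along column 2:
  + 3 · |3 4; -4 -3| = 3·(-9 − (-16)) = 21
  − (-4) · |3 4; -2 -3| = −(-4)·(-9 − (-8)) = -4
Sum: (21) + (-4) = 17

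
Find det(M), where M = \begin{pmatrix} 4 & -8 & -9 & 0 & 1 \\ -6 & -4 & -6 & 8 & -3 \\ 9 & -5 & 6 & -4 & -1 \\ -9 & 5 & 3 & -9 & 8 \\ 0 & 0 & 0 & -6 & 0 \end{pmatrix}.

Expand along row 5 (it has 4 zeros):
  − (-6) · M_54   where M_54 = det([4 -8 -9 1; -6 -4 -6 -3; 9 -5 6 -1; -9 5 3 8]) = -7236
det = (-1)·(-6)·(-7236) = -43416

-43416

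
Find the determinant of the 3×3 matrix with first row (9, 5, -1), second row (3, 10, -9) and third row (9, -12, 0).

The determinant is -1251.

Expand along column 3:
  + (-1) · |3 10; 9 -12| = (-1)·(-36 − 90) = 126
  − (-9) · |9 5; 9 -12| = −(-9)·(-108 − 45) = -1377
Sum: (126) + (-1377) = -1251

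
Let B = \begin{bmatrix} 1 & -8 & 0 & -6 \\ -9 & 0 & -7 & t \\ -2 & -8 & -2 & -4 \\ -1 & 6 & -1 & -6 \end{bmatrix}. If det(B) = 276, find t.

7

Expanding along the row containing t, det(B) is linear in t: det(B) = (20)·t + (136).
Set (20)·t + (136) = 276  ⇒  (20)·t = 140  ⇒  t = 7.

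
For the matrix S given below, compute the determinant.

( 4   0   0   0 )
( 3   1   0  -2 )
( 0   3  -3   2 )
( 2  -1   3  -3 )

|S| = -36

Expand along row 1 (it has 3 zeros):
  + (4) · M_11   where M_11 = det([1 0 -2; 3 -3 2; -1 3 -3]) = -9
det = (+1)·(4)·(-9) = -36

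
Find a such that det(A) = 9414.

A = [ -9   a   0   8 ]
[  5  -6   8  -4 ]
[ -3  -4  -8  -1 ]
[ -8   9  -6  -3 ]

Expanding along the row containing a, det(A) is linear in a: det(A) = (-266)·a + (8084).
Set (-266)·a + (8084) = 9414  ⇒  (-266)·a = 1330  ⇒  a = -5.

-5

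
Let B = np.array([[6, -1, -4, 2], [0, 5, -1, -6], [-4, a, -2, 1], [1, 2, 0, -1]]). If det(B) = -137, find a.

Expanding along the row containing a, det(B) is linear in a: det(B) = (-32)·a + (-233).
Set (-32)·a + (-233) = -137  ⇒  (-32)·a = 96  ⇒  a = -3.

a = -3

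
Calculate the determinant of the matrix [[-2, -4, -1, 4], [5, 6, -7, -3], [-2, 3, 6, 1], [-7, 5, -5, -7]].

2507

Expand along row 1:
  + (-2) · M_11   where M_11 = det([6 -7 -3; 3 6 1; 5 -5 -7]) = -269
  − (-4) · M_12   where M_12 = det([5 -7 -3; -2 6 1; -7 -5 -7]) = -194
  + (-1) · M_13   where M_13 = det([5 6 -3; -2 3 1; -7 5 -7]) = -289
  − (4) · M_14   where M_14 = det([5 6 -7; -2 3 6; -7 5 -5]) = -614
det = (+1)·(-2)·(-269) + (-1)·(-4)·(-194) + (+1)·(-1)·(-289) + (-1)·(4)·(-614) = 2507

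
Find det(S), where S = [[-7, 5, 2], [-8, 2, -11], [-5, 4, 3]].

det(S) = 1

Expand along column 1:
  + (-7) · |2 -11; 4 3| = (-7)·(6 − (-44)) = -350
  − (-8) · |5 2; 4 3| = −(-8)·(15 − 8) = 56
  + (-5) · |5 2; 2 -11| = (-5)·(-55 − 4) = 295
Sum: (-350) + (56) + (295) = 1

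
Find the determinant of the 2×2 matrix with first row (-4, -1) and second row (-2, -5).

det = (-4)·(-5) − (-1)·(-2) = 20 − 2 = 18

18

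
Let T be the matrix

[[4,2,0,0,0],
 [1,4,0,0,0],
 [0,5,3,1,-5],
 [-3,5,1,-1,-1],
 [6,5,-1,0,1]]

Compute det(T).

The determinant is 28.

T is block lower-triangular with a 2×2 block and a 3×3 block on the diagonal, so its determinant equals the product of the determinants of the diagonal blocks.
det of the 2×2 block = 14
det of the 3×3 block = 2
det = (14)·(2) = 28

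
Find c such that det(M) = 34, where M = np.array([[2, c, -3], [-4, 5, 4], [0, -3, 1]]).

Expanding along the column containing c, det(M) is linear in c: det(M) = (4)·c + (-2).
Set (4)·c + (-2) = 34  ⇒  (4)·c = 36  ⇒  c = 9.

9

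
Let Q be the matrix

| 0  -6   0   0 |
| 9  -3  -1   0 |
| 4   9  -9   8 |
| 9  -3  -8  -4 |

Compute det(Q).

Expand along row 1 (it has 3 zeros):
  − (-6) · M_12   where M_12 = det([9 -1 0; 4 -9 8; 9 -8 -4]) = 812
det = (-1)·(-6)·(812) = 4872

det(Q) = 4872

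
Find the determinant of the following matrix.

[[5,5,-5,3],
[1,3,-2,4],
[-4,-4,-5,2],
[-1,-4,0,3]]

-673

Expand along row 4 (it has 1 zero):
  − (-1) · M_41   where M_41 = det([5 -5 3; 3 -2 4; -4 -5 2]) = 121
  + (-4) · M_42   where M_42 = det([5 -5 3; 1 -2 4; -4 -5 2]) = 131
  + (3) · M_44   where M_44 = det([5 5 -5; 1 3 -2; -4 -4 -5]) = -90
det = (-1)·(-1)·(121) + (+1)·(-4)·(131) + (+1)·(3)·(-90) = -673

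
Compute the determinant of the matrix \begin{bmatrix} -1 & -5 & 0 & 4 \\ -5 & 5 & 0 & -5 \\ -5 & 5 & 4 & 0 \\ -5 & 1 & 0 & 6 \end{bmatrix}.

The determinant is -920.

Expand along column 3 (it has 3 zeros):
  + (4) · M_33   where M_33 = det([-1 -5 4; -5 5 -5; -5 1 6]) = -230
det = (+1)·(4)·(-230) = -920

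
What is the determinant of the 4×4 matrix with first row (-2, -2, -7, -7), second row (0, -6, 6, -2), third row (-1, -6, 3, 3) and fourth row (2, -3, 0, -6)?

Expand along row 2 (it has 1 zero):
  + (-6) · M_22   where M_22 = det([-2 -7 -7; -1 3 3; 2 0 -6]) = 78
  − (6) · M_23   where M_23 = det([-2 -2 -7; -1 -6 3; 2 -3 -6]) = -195
  + (-2) · M_24   where M_24 = det([-2 -2 -7; -1 -6 3; 2 -3 0]) = -135
det = (+1)·(-6)·(78) + (-1)·(6)·(-195) + (+1)·(-2)·(-135) = 972

972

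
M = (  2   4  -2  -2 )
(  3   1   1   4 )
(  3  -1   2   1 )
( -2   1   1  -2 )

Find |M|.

Expand along row 1:
  + (2) · M_11   where M_11 = det([1 1 4; -1 2 1; 1 1 -2]) = -18
  − (4) · M_12   where M_12 = det([3 1 4; 3 2 1; -2 1 -2]) = 17
  + (-2) · M_13   where M_13 = det([3 1 4; 3 -1 1; -2 1 -2]) = 11
  − (-2) · M_14   where M_14 = det([3 1 1; 3 -1 2; -2 1 1]) = -15
det = (+1)·(2)·(-18) + (-1)·(4)·(17) + (+1)·(-2)·(11) + (-1)·(-2)·(-15) = -156

|M| = -156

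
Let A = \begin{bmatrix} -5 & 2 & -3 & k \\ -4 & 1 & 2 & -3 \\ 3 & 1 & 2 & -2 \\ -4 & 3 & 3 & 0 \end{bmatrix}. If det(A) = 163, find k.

Expanding along the row containing k, det(A) is linear in k: det(A) = (-21)·k + (268).
Set (-21)·k + (268) = 163  ⇒  (-21)·k = -105  ⇒  k = 5.

k = 5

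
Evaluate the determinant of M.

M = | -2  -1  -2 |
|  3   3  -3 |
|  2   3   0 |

|M| = -18

Expand along column 3:
  + (-2) · |3 3; 2 3| = (-2)·(9 − 6) = -6
  − (-3) · |-2 -1; 2 3| = −(-3)·(-6 − (-2)) = -12
Sum: (-6) + (-12) = -18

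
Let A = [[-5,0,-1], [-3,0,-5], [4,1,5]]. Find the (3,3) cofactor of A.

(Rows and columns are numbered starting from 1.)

0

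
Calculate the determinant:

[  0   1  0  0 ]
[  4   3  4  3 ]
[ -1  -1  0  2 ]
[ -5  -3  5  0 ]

Expand along row 1 (it has 3 zeros):
  − (1) · M_12   where M_12 = det([4 4 3; -1 0 2; -5 5 0]) = -95
det = (-1)·(1)·(-95) = 95

95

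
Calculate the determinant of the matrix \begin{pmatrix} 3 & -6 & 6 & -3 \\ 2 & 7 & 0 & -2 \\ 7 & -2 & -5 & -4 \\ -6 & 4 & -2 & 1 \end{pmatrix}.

Expand along row 2 (it has 1 zero):
  − (2) · M_21   where M_21 = det([-6 6 -3; -2 -5 -4; 4 -2 1]) = -78
  + (7) · M_22   where M_22 = det([3 6 -3; 7 -5 -4; -6 -2 1]) = 195
  + (-2) · M_24   where M_24 = det([3 -6 6; 7 -2 -5; -6 4 -2]) = -96
det = (-1)·(2)·(-78) + (+1)·(7)·(195) + (+1)·(-2)·(-96) = 1713

1713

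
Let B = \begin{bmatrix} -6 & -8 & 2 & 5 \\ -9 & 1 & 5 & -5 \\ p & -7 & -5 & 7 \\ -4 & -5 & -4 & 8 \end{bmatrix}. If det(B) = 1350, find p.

Expanding along the row containing p, det(B) is linear in p: det(B) = (-21)·p + (1413).
Set (-21)·p + (1413) = 1350  ⇒  (-21)·p = -63  ⇒  p = 3.

p = 3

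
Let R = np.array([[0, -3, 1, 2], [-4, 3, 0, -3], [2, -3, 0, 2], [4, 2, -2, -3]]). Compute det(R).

det(R) = -14

Expand along column 3 (it has 2 zeros):
  + (1) · M_13   where M_13 = det([-4 3 -3; 2 -3 2; 4 2 -3]) = -26
  − (-2) · M_43   where M_43 = det([0 -3 2; -4 3 -3; 2 -3 2]) = 6
det = (+1)·(1)·(-26) + (-1)·(-2)·(6) = -14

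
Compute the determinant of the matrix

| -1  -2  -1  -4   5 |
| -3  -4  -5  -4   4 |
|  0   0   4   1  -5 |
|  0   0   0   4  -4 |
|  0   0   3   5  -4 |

-128

The matrix is block upper-triangular with a 2×2 block and a 3×3 block on the diagonal, so its determinant equals the product of the determinants of the diagonal blocks.
det of the 2×2 block = -2
det of the 3×3 block = 64
det = (-2)·(64) = -128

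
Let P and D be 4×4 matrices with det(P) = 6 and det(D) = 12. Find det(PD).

|PD| = 72

det(PD) = det(P)·det(D) = (6)·(12) = 72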